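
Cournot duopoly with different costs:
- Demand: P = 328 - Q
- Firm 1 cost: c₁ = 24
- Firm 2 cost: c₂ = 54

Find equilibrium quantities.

q₁* = 111.33, q₂* = 81.33

Work:
Reaction: q₁ = (328 - 24 - q₂)/2
Reaction: q₂ = (328 - 54 - q₁)/2
Solve simultaneously:
q₁* = (328 - 2×24 + 54)/3 = 111.33
q₂* = (328 - 2×54 + 24)/3 = 81.33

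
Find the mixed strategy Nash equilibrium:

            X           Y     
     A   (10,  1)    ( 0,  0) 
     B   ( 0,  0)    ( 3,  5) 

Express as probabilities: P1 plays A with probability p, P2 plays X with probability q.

p = 0.8333, q = 0.2308

Work:
Find probabilities that make opponent indifferent:
P2 chooses q to make P1 indifferent between A and B
P1 chooses p to make P2 indifferent between X and Y
Mixed NE: P1 plays (A: 0.8333, B: 0.1667), P2 plays (X: 0.2308, Y: 0.7692)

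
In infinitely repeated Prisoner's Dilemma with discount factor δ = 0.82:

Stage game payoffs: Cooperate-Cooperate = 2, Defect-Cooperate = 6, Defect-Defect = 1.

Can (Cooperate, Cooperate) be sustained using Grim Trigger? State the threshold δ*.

δ* = 0.8; since δ = 0.82 ≥ 0.8, cooperation can be sustained

Work:
For Grim Trigger:
Cooperate forever: 2/(1-δ)
Defect then punished: 6 + 1·δ/(1-δ)
Need: 2/(1-δ) ≥ 6 + 1·δ/(1-δ)
Solving: δ ≥ (T-R)/(T-P) = (6-2)/(6-1) = 0.8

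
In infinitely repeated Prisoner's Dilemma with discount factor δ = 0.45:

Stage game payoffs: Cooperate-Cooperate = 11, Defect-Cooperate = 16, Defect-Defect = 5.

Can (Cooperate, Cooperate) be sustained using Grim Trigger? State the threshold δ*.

δ* = 0.4545; since δ = 0.45 < 0.4545, cooperation cannot be sustained

Work:
For Grim Trigger:
Cooperate forever: 11/(1-δ)
Defect then punished: 16 + 5·δ/(1-δ)
Need: 11/(1-δ) ≥ 16 + 5·δ/(1-δ)
Solving: δ ≥ (T-R)/(T-P) = (16-11)/(16-5) = 0.4545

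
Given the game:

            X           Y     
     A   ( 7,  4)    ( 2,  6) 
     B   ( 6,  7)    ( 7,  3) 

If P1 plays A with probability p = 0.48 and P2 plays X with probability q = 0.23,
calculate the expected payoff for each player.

E[P1] = 5.0324, E[P2] = 4.6976

Work:
E[P1] = p·q·π₁(A,X) + p·(1-q)·π₁(A,Y) + (1-p)·q·π₁(B,X) + (1-p)·(1-q)·π₁(B,Y)
= 0.48·0.23·7 + 0.48·0.77·2 + 0.52·0.23·6 + 0.52·0.77·7
= 5.0324

E[P2] = 4.6976 (similar calculation)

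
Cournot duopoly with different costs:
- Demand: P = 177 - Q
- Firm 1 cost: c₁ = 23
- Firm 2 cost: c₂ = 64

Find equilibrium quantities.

q₁* = 65.0, q₂* = 24.0

Work:
Reaction: q₁ = (177 - 23 - q₂)/2
Reaction: q₂ = (177 - 64 - q₁)/2
Solve simultaneously:
q₁* = (177 - 2×23 + 64)/3 = 65.0
q₂* = (177 - 2×64 + 23)/3 = 24.0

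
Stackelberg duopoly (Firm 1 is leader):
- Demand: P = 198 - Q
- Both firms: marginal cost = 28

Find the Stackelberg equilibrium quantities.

q₁* (leader) = 85.0, q₂* (follower) = 42.5

Work:
Follower's reaction: q₂ = (a - c - q₁)/2
Leader substitutes: π₁ = q₁·(a - q₁ - (a-c-q₁)/2 - c)
FOC: q₁* = (198 - 28)/2 = 85.00
Then: q₂* = (198 - 28 - 85.0)/2 = 42.50
Leader has first-mover advantage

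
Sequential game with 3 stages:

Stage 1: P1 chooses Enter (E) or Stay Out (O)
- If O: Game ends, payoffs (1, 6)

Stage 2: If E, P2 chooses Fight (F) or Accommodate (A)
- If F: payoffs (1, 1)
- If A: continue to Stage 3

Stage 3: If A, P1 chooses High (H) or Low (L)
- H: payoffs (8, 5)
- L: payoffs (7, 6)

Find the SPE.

SPE: (E, A, H); Outcome (8, 5)

Work:
Stage 3: P1 chooses H (8 vs 7)
Stage 2: P2: F->1, A->5 (anticipating H). Choose A
Stage 1: P1: O->1, E->8 (anticipating A, H). Choose E
SPE path: E -> A -> H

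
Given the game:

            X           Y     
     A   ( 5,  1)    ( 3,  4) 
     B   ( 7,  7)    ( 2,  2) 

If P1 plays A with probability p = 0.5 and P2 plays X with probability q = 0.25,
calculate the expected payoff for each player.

E[P1] = 3.375, E[P2] = 3.25

Work:
E[P1] = p·q·π₁(A,X) + p·(1-q)·π₁(A,Y) + (1-p)·q·π₁(B,X) + (1-p)·(1-q)·π₁(B,Y)
= 0.5·0.25·5 + 0.5·0.75·3 + 0.5·0.25·7 + 0.5·0.75·2
= 3.375

E[P2] = 3.25 (similar calculation)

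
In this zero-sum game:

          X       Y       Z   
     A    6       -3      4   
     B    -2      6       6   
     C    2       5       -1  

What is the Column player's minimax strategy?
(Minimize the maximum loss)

Column should play X or Y or Z (all achieve the minimum), value = 6

Work:
Column player minimizes Row's maximum payoff:
Column X: max payoff to Row = 6
Column Y: max payoff to Row = 6
Column Z: max payoff to Row = 6
Minimum is 6, achieved by columns X, Y, Z (tied).
Each of X or Y or Z is a minimax strategy.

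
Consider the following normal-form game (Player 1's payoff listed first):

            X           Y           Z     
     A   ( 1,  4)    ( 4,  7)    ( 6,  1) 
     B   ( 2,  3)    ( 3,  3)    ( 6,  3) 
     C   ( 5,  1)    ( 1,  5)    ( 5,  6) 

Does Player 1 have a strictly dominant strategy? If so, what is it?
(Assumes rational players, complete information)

No strictly dominant strategy exists for Player 1

Work:
A strategy strictly dominates another if it gives a strictly higher payoff against every opponent action. Compare each pair of P1's strategies column-by-column:
  A vs B: [1 vs 2, 4 vs 3, 6 vs 6] → A does not strictly dominate B (column X: 1 ≤ 2)
  A vs C: [1 vs 5, 4 vs 1, 6 vs 5] → A does not strictly dominate C (column X: 1 ≤ 5)
  B vs A: [2 vs 1, 3 vs 4, 6 vs 6] → B does not strictly dominate A (column Y: 3 ≤ 4)
  B vs C: [2 vs 5, 3 vs 1, 6 vs 5] → B does not strictly dominate C (column X: 2 ≤ 5)
  C vs A: [5 vs 1, 1 vs 4, 5 vs 6] → C does not strictly dominate A (column Y: 1 ≤ 4)
  C vs B: [5 vs 2, 1 vs 3, 5 vs 6] → C does not strictly dominate B (column Y: 1 ≤ 3)
No single strategy strictly dominates all others → no strictly dominant strategy.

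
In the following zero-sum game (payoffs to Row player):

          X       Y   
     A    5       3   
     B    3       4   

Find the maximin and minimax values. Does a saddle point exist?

Maximin = 3, Minimax = 4, Saddle: False

Work:
Row minimums: [3, 3] → maximin = 3
Column maximums: [5, 4] → minimax = 4
No saddle point (maximin ≠ minimax). Mixed strategy needed.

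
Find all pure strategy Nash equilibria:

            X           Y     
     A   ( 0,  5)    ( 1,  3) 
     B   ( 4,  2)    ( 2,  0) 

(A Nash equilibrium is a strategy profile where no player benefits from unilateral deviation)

Nash equilibrium: (B, X)

Work:
Best responses:
  P1 vs X: payoffs [0, 4] → best response B (payoff 4)
  P1 vs Y: payoffs [1, 2] → best response B (payoff 2)
  P2 vs A: payoffs [5, 3] → best response X (payoff 5)
  P2 vs B: payoffs [2, 0] → best response X (payoff 2)
Mutual best responses: (B,X) → Nash equilibria.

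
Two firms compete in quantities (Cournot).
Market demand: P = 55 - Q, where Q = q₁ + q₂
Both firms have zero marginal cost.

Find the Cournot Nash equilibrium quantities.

q₁* = q₂* = 18.33; P* = 18.33

Work:
Profit: π_i = P·q_i = (a - q_i - q_j)·q_i
FOC: ∂π_i/∂q_i = a - 2q_i - q_j = 0
Reaction function: q_i = (55 - q_j)/2
Symmetry: q* = 55/3 = 18.33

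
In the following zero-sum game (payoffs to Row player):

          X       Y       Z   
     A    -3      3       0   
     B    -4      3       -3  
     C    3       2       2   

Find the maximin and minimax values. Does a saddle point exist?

Maximin = 2, Minimax = 2, Saddle: True

Work:
Row minimums: [-3, -4, 2] → maximin = 2
Column maximums: [3, 3, 2] → minimax = 2
Saddle point exists! Game value = 2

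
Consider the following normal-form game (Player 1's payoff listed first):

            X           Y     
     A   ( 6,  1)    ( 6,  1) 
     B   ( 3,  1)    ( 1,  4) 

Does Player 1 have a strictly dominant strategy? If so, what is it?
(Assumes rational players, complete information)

Yes, Player 1's strictly dominant strategy is A

Work:
A strategy strictly dominates another if it gives a strictly higher payoff against every opponent action. Compare each pair of P1's strategies column-by-column:
  A vs B: [6 vs 3, 6 vs 1] → A strictly dominates B
  B vs A: [3 vs 6, 1 vs 6] → B does not strictly dominate A (column X: 3 ≤ 6)
A strictly dominates every other strategy → strictly dominant.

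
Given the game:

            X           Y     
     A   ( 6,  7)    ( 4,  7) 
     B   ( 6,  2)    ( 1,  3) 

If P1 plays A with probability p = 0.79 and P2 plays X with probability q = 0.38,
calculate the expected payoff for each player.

E[P1] = 4.3694, E[P2] = 6.0802

Work:
E[P1] = p·q·π₁(A,X) + p·(1-q)·π₁(A,Y) + (1-p)·q·π₁(B,X) + (1-p)·(1-q)·π₁(B,Y)
= 0.79·0.38·6 + 0.79·0.62·4 + 0.21·0.38·6 + 0.21·0.62·1
= 4.3694

E[P2] = 6.0802 (similar calculation)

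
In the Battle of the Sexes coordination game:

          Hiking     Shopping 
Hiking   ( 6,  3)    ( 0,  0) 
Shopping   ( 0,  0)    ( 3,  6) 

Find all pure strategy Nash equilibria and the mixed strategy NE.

Pure NE: (Hiking, Hiking) and (Shopping, Shopping); Mixed NE: p = 0.6667, q = 0.3333

Work:
Check pure NE:
(Hiking, Hiking): (6, 3) - no unilateral deviation beneficial
(Shopping, Shopping): (3, 6) - no unilateral deviation beneficial
Mixed NE: P1 plays Hiking with p = 0.6667, P2 plays Hiking with q = 0.3333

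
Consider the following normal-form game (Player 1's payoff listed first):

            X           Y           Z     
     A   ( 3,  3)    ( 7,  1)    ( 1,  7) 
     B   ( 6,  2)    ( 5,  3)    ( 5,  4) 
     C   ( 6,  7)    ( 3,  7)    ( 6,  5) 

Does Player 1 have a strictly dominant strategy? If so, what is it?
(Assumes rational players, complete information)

No strictly dominant strategy exists for Player 1

Work:
A strategy strictly dominates another if it gives a strictly higher payoff against every opponent action. Compare each pair of P1's strategies column-by-column:
  A vs B: [3 vs 6, 7 vs 5, 1 vs 5] → A does not strictly dominate B (column X: 3 ≤ 6)
  A vs C: [3 vs 6, 7 vs 3, 1 vs 6] → A does not strictly dominate C (column X: 3 ≤ 6)
  B vs A: [6 vs 3, 5 vs 7, 5 vs 1] → B does not strictly dominate A (column Y: 5 ≤ 7)
  B vs C: [6 vs 6, 5 vs 3, 5 vs 6] → B does not strictly dominate C (column X: 6 ≤ 6)
  C vs A: [6 vs 3, 3 vs 7, 6 vs 1] → C does not strictly dominate A (column Y: 3 ≤ 7)
  C vs B: [6 vs 6, 3 vs 5, 6 vs 5] → C does not strictly dominate B (column X: 6 ≤ 6)
No single strategy strictly dominates all others → no strictly dominant strategy.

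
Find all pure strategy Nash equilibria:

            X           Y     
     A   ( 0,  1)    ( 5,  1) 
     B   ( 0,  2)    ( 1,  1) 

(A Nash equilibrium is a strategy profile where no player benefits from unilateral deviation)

Nash equilibrium: (A, X), (A, Y), (B, X)

Work:
Best responses:
  P1 vs X: payoffs [0, 0] → best response A/B (payoff 0)
  P1 vs Y: payoffs [5, 1] → best response A (payoff 5)
  P2 vs A: payoffs [1, 1] → best response X/Y (payoff 1)
  P2 vs B: payoffs [2, 1] → best response X (payoff 2)
Mutual best responses: (A,X), (A,Y), (B,X) → Nash equilibria.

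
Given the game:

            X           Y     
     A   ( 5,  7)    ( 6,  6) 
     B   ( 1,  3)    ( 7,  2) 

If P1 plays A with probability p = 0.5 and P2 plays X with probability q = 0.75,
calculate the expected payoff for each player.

E[P1] = 3.875, E[P2] = 4.75

Work:
E[P1] = p·q·π₁(A,X) + p·(1-q)·π₁(A,Y) + (1-p)·q·π₁(B,X) + (1-p)·(1-q)·π₁(B,Y)
= 0.5·0.75·5 + 0.5·0.25·6 + 0.5·0.75·1 + 0.5·0.25·7
= 3.875

E[P2] = 4.75 (similar calculation)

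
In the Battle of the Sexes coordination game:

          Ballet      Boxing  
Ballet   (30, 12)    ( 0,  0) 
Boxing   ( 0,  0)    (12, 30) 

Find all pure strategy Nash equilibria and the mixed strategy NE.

Pure NE: (Ballet, Ballet) and (Boxing, Boxing); Mixed NE: p = 0.7143, q = 0.2857

Work:
Check pure NE:
(Ballet, Ballet): (30, 12) - no unilateral deviation beneficial
(Boxing, Boxing): (12, 30) - no unilateral deviation beneficial
Mixed NE: P1 plays Ballet with p = 0.7143, P2 plays Ballet with q = 0.2857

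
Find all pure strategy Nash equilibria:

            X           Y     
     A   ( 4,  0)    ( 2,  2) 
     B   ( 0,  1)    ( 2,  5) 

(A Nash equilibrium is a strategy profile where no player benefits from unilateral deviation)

Nash equilibrium: (A, Y), (B, Y)

Work:
Best responses:
  P1 vs X: payoffs [4, 0] → best response A (payoff 4)
  P1 vs Y: payoffs [2, 2] → best response A/B (payoff 2)
  P2 vs A: payoffs [0, 2] → best response Y (payoff 2)
  P2 vs B: payoffs [1, 5] → best response Y (payoff 5)
Mutual best responses: (A,Y), (B,Y) → Nash equilibria.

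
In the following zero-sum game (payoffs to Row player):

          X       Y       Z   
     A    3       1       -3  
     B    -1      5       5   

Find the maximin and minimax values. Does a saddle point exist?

Maximin = -1, Minimax = 3, Saddle: False

Work:
Row minimums: [-3, -1] → maximin = -1
Column maximums: [3, 5, 5] → minimax = 3
No saddle point (maximin ≠ minimax). Mixed strategy needed.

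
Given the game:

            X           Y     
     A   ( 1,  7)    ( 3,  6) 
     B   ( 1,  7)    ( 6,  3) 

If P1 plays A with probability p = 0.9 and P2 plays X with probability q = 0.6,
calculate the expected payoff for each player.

E[P1] = 1.92, E[P2] = 6.48

Work:
E[P1] = p·q·π₁(A,X) + p·(1-q)·π₁(A,Y) + (1-p)·q·π₁(B,X) + (1-p)·(1-q)·π₁(B,Y)
= 0.9·0.6·1 + 0.9·0.4·3 + 0.1·0.6·1 + 0.1·0.4·6
= 1.92

E[P2] = 6.48 (similar calculation)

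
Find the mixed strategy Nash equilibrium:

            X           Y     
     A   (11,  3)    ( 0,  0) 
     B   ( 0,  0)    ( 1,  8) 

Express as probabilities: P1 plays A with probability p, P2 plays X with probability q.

p = 0.7273, q = 0.0833

Work:
Find probabilities that make opponent indifferent:
P2 chooses q to make P1 indifferent between A and B
P1 chooses p to make P2 indifferent between X and Y
Mixed NE: P1 plays (A: 0.7273, B: 0.2727), P2 plays (X: 0.0833, Y: 0.9167)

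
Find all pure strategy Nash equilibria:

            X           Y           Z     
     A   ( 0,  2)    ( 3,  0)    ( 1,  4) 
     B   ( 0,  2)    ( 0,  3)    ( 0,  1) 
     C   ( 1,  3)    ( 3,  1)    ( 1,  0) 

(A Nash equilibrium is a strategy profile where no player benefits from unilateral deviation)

Nash equilibrium: (A, Z), (C, X)

Work:
Best responses:
  P1 vs X: payoffs [0, 0, 1] → best response C (payoff 1)
  P1 vs Y: payoffs [3, 0, 3] → best response A/C (payoff 3)
  P1 vs Z: payoffs [1, 0, 1] → best response A/C (payoff 1)
  P2 vs A: payoffs [2, 0, 4] → best response Z (payoff 4)
  P2 vs B: payoffs [2, 3, 1] → best response Y (payoff 3)
  P2 vs C: payoffs [3, 1, 0] → best response X (payoff 3)
Mutual best responses: (A,Z), (C,X) → Nash equilibria.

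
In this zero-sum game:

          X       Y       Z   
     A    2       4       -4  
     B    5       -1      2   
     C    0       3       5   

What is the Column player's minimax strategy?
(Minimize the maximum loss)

Column should play Y, value = 4

Work:
Column player minimizes Row's maximum payoff:
Column X: max payoff to Row = 5
Column Y: max payoff to Row = 4
Column Z: max payoff to Row = 5
Minimum is 4, achieved by column Y.
Minimax strategy: Y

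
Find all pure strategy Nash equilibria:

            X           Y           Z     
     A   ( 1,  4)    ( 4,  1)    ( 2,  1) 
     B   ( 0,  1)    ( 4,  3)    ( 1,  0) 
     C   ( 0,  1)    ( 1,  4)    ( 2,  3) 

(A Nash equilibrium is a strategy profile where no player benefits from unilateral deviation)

Nash equilibrium: (A, X), (B, Y)

Work:
Best responses:
  P1 vs X: payoffs [1, 0, 0] → best response A (payoff 1)
  P1 vs Y: payoffs [4, 4, 1] → best response A/B (payoff 4)
  P1 vs Z: payoffs [2, 1, 2] → best response A/C (payoff 2)
  P2 vs A: payoffs [4, 1, 1] → best response X (payoff 4)
  P2 vs B: payoffs [1, 3, 0] → best response Y (payoff 3)
  P2 vs C: payoffs [1, 4, 3] → best response Y (payoff 4)
Mutual best responses: (A,X), (B,Y) → Nash equilibria.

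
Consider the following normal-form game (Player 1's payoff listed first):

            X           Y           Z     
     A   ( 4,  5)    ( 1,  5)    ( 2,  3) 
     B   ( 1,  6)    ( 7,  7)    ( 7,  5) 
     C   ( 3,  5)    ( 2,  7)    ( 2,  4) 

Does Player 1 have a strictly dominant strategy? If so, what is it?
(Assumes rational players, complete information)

No strictly dominant strategy exists for Player 1

Work:
A strategy strictly dominates another if it gives a strictly higher payoff against every opponent action. Compare each pair of P1's strategies column-by-column:
  A vs B: [4 vs 1, 1 vs 7, 2 vs 7] → A does not strictly dominate B (column Y: 1 ≤ 7)
  A vs C: [4 vs 3, 1 vs 2, 2 vs 2] → A does not strictly dominate C (column Y: 1 ≤ 2)
  B vs A: [1 vs 4, 7 vs 1, 7 vs 2] → B does not strictly dominate A (column X: 1 ≤ 4)
  B vs C: [1 vs 3, 7 vs 2, 7 vs 2] → B does not strictly dominate C (column X: 1 ≤ 3)
  C vs A: [3 vs 4, 2 vs 1, 2 vs 2] → C does not strictly dominate A (column X: 3 ≤ 4)
  C vs B: [3 vs 1, 2 vs 7, 2 vs 7] → C does not strictly dominate B (column Y: 2 ≤ 7)
No single strategy strictly dominates all others → no strictly dominant strategy.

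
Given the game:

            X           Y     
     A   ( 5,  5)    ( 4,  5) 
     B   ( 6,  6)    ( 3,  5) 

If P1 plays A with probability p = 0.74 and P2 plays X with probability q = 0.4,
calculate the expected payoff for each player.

E[P1] = 4.348, E[P2] = 5.104

Work:
E[P1] = p·q·π₁(A,X) + p·(1-q)·π₁(A,Y) + (1-p)·q·π₁(B,X) + (1-p)·(1-q)·π₁(B,Y)
= 0.74·0.4·5 + 0.74·0.6·4 + 0.26·0.4·6 + 0.26·0.6·3
= 4.348

E[P2] = 5.104 (similar calculation)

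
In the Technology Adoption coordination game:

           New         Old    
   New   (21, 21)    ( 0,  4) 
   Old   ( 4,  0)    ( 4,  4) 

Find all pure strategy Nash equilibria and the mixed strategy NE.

Pure NE: (New, New) and (Old, Old); Mixed NE: p = 0.1905, q = 0.1905

Work:
Check pure NE:
(New, New): (21, 21) - no unilateral deviation beneficial
(Old, Old): (4, 4) - no unilateral deviation beneficial
Mixed NE: P1 plays New with p = 0.1905, P2 plays New with q = 0.1905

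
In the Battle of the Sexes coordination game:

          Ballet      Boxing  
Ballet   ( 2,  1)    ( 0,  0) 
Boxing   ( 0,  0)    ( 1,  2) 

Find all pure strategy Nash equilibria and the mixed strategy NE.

Pure NE: (Ballet, Ballet) and (Boxing, Boxing); Mixed NE: p = 0.6667, q = 0.3333

Work:
Check pure NE:
(Ballet, Ballet): (2, 1) - no unilateral deviation beneficial
(Boxing, Boxing): (1, 2) - no unilateral deviation beneficial
Mixed NE: P1 plays Ballet with p = 0.6667, P2 plays Ballet with q = 0.3333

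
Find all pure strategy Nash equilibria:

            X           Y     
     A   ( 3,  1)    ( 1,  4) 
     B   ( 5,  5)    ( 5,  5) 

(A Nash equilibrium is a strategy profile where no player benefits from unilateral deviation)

Nash equilibrium: (B, X), (B, Y)

Work:
Best responses:
  P1 vs X: payoffs [3, 5] → best response B (payoff 5)
  P1 vs Y: payoffs [1, 5] → best response B (payoff 5)
  P2 vs A: payoffs [1, 4] → best response Y (payoff 4)
  P2 vs B: payoffs [5, 5] → best response X/Y (payoff 5)
Mutual best responses: (B,X), (B,Y) → Nash equilibria.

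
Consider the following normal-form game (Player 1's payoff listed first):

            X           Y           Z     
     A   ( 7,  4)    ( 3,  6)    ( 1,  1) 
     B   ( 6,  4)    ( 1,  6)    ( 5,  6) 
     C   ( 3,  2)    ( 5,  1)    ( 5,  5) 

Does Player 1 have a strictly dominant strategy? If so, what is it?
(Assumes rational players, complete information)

No strictly dominant strategy exists for Player 1

Work:
A strategy strictly dominates another if it gives a strictly higher payoff against every opponent action. Compare each pair of P1's strategies column-by-column:
  A vs B: [7 vs 6, 3 vs 1, 1 vs 5] → A does not strictly dominate B (column Z: 1 ≤ 5)
  A vs C: [7 vs 3, 3 vs 5, 1 vs 5] → A does not strictly dominate C (column Y: 3 ≤ 5)
  B vs A: [6 vs 7, 1 vs 3, 5 vs 1] → B does not strictly dominate A (column X: 6 ≤ 7)
  B vs C: [6 vs 3, 1 vs 5, 5 vs 5] → B does not strictly dominate C (column Y: 1 ≤ 5)
  C vs A: [3 vs 7, 5 vs 3, 5 vs 1] → C does not strictly dominate A (column X: 3 ≤ 7)
  C vs B: [3 vs 6, 5 vs 1, 5 vs 5] → C does not strictly dominate B (column X: 3 ≤ 6)
No single strategy strictly dominates all others → no strictly dominant strategy.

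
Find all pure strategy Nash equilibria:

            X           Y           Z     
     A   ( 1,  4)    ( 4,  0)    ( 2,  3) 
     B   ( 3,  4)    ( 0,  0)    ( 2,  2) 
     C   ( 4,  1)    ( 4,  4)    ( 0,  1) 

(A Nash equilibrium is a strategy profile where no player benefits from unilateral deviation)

Nash equilibrium: (C, Y)

Work:
Best responses:
  P1 vs X: payoffs [1, 3, 4] → best response C (payoff 4)
  P1 vs Y: payoffs [4, 0, 4] → best response A/C (payoff 4)
  P1 vs Z: payoffs [2, 2, 0] → best response A/B (payoff 2)
  P2 vs A: payoffs [4, 0, 3] → best response X (payoff 4)
  P2 vs B: payoffs [4, 0, 2] → best response X (payoff 4)
  P2 vs C: payoffs [1, 4, 1] → best response Y (payoff 4)
Mutual best responses: (C,Y) → Nash equilibria.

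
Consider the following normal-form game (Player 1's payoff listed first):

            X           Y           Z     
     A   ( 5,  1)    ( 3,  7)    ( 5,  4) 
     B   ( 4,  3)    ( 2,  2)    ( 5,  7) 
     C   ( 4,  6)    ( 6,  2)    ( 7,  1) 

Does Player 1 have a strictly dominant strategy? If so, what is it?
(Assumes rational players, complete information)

No strictly dominant strategy exists for Player 1

Work:
A strategy strictly dominates another if it gives a strictly higher payoff against every opponent action. Compare each pair of P1's strategies column-by-column:
  A vs B: [5 vs 4, 3 vs 2, 5 vs 5] → A does not strictly dominate B (column Z: 5 ≤ 5)
  A vs C: [5 vs 4, 3 vs 6, 5 vs 7] → A does not strictly dominate C (column Y: 3 ≤ 6)
  B vs A: [4 vs 5, 2 vs 3, 5 vs 5] → B does not strictly dominate A (column X: 4 ≤ 5)
  B vs C: [4 vs 4, 2 vs 6, 5 vs 7] → B does not strictly dominate C (column X: 4 ≤ 4)
  C vs A: [4 vs 5, 6 vs 3, 7 vs 5] → C does not strictly dominate A (column X: 4 ≤ 5)
  C vs B: [4 vs 4, 6 vs 2, 7 vs 5] → C does not strictly dominate B (column X: 4 ≤ 4)
No single strategy strictly dominates all others → no strictly dominant strategy.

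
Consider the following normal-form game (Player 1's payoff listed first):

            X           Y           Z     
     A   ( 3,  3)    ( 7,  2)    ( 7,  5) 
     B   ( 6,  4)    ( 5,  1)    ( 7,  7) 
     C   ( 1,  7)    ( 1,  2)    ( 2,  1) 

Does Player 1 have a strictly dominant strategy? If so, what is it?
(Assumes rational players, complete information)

No strictly dominant strategy exists for Player 1

Work:
A strategy strictly dominates another if it gives a strictly higher payoff against every opponent action. Compare each pair of P1's strategies column-by-column:
  A vs B: [3 vs 6, 7 vs 5, 7 vs 7] → A does not strictly dominate B (column X: 3 ≤ 6)
  A vs C: [3 vs 1, 7 vs 1, 7 vs 2] → A strictly dominates C
  B vs A: [6 vs 3, 5 vs 7, 7 vs 7] → B does not strictly dominate A (column Y: 5 ≤ 7)
  B vs C: [6 vs 1, 5 vs 1, 7 vs 2] → B strictly dominates C
  C vs A: [1 vs 3, 1 vs 7, 2 vs 7] → C does not strictly dominate A (column X: 1 ≤ 3)
  C vs B: [1 vs 6, 1 vs 5, 2 vs 7] → C does not strictly dominate B (column X: 1 ≤ 6)
No single strategy strictly dominates all others → no strictly dominant strategy.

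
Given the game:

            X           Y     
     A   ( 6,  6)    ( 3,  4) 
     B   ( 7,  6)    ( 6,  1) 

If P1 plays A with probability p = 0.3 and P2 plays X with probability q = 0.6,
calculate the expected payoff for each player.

E[P1] = 6.06, E[P2] = 4.36

Work:
E[P1] = p·q·π₁(A,X) + p·(1-q)·π₁(A,Y) + (1-p)·q·π₁(B,X) + (1-p)·(1-q)·π₁(B,Y)
= 0.3·0.6·6 + 0.3·0.4·3 + 0.7·0.6·7 + 0.7·0.4·6
= 6.06

E[P2] = 4.36 (similar calculation)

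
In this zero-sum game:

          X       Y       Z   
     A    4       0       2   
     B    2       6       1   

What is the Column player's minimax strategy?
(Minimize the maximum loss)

Column should play Z, value = 2

Work:
Column player minimizes Row's maximum payoff:
Column X: max payoff to Row = 4
Column Y: max payoff to Row = 6
Column Z: max payoff to Row = 2
Minimum is 2, achieved by column Z.
Minimax strategy: Z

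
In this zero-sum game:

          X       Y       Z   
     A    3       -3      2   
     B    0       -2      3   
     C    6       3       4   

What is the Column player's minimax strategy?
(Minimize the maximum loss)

Column should play Y, value = 3

Work:
Column player minimizes Row's maximum payoff:
Column X: max payoff to Row = 6
Column Y: max payoff to Row = 3
Column Z: max payoff to Row = 4
Minimum is 3, achieved by column Y.
Minimax strategy: Y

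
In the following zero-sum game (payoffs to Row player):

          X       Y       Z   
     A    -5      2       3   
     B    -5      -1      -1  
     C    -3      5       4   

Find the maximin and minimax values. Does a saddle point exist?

Maximin = -3, Minimax = -3, Saddle: True

Work:
Row minimums: [-5, -5, -3] → maximin = -3
Column maximums: [-3, 5, 4] → minimax = -3
Saddle point exists! Game value = -3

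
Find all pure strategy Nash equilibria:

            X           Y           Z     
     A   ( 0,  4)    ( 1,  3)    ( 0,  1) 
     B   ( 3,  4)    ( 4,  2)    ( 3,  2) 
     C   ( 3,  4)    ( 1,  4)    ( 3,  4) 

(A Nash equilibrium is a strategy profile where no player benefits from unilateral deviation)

Nash equilibrium: (B, X), (C, X), (C, Z)

Work:
Best responses:
  P1 vs X: payoffs [0, 3, 3] → best response B/C (payoff 3)
  P1 vs Y: payoffs [1, 4, 1] → best response B (payoff 4)
  P1 vs Z: payoffs [0, 3, 3] → best response B/C (payoff 3)
  P2 vs A: payoffs [4, 3, 1] → best response X (payoff 4)
  P2 vs B: payoffs [4, 2, 2] → best response X (payoff 4)
  P2 vs C: payoffs [4, 4, 4] → best response X/Y/Z (payoff 4)
Mutual best responses: (B,X), (C,X), (C,Z) → Nash equilibria.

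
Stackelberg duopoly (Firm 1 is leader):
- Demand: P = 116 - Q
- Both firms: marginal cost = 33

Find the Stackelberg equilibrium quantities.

q₁* (leader) = 41.5, q₂* (follower) = 20.75

Work:
Follower's reaction: q₂ = (a - c - q₁)/2
Leader substitutes: π₁ = q₁·(a - q₁ - (a-c-q₁)/2 - c)
FOC: q₁* = (116 - 33)/2 = 41.50
Then: q₂* = (116 - 33 - 41.5)/2 = 20.75
Leader has first-mover advantage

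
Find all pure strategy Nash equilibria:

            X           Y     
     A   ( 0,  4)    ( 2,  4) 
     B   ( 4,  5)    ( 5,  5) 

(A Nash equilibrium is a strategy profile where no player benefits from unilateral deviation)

Nash equilibrium: (B, X), (B, Y)

Work:
Best responses:
  P1 vs X: payoffs [0, 4] → best response B (payoff 4)
  P1 vs Y: payoffs [2, 5] → best response B (payoff 5)
  P2 vs A: payoffs [4, 4] → best response X/Y (payoff 4)
  P2 vs B: payoffs [5, 5] → best response X/Y (payoff 5)
Mutual best responses: (B,X), (B,Y) → Nash equilibria.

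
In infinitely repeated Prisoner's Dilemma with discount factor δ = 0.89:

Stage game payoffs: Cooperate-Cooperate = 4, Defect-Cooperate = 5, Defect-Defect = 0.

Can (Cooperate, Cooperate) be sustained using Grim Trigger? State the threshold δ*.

δ* = 0.2; since δ = 0.89 ≥ 0.2, cooperation can be sustained

Work:
For Grim Trigger:
Cooperate forever: 4/(1-δ)
Defect then punished: 5 + 0·δ/(1-δ)
Need: 4/(1-δ) ≥ 5 + 0·δ/(1-δ)
Solving: δ ≥ (T-R)/(T-P) = (5-4)/(5-0) = 0.2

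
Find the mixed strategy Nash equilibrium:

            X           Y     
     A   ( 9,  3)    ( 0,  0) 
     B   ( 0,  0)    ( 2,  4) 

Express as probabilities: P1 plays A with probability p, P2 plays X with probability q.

p = 0.5714, q = 0.1818

Work:
Find probabilities that make opponent indifferent:
P2 chooses q to make P1 indifferent between A and B
P1 chooses p to make P2 indifferent between X and Y
Mixed NE: P1 plays (A: 0.5714, B: 0.4286), P2 plays (X: 0.1818, Y: 0.8182)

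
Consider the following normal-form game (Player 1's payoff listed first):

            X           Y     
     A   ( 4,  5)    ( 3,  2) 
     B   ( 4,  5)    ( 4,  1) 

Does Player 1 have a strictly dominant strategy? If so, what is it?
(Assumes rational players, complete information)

No strictly dominant strategy exists for Player 1

Work:
A strategy strictly dominates another if it gives a strictly higher payoff against every opponent action. Compare each pair of P1's strategies column-by-column:
  A vs B: [4 vs 4, 3 vs 4] → A does not strictly dominate B (column X: 4 ≤ 4)
  B vs A: [4 vs 4, 4 vs 3] → B does not strictly dominate A (column X: 4 ≤ 4)
No single strategy strictly dominates all others → no strictly dominant strategy.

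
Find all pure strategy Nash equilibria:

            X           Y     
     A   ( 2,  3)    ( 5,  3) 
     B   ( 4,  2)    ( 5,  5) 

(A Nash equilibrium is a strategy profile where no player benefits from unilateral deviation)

Nash equilibrium: (A, Y), (B, Y)

Work:
Best responses:
  P1 vs X: payoffs [2, 4] → best response B (payoff 4)
  P1 vs Y: payoffs [5, 5] → best response A/B (payoff 5)
  P2 vs A: payoffs [3, 3] → best response X/Y (payoff 3)
  P2 vs B: payoffs [2, 5] → best response Y (payoff 5)
Mutual best responses: (A,Y), (B,Y) → Nash equilibria.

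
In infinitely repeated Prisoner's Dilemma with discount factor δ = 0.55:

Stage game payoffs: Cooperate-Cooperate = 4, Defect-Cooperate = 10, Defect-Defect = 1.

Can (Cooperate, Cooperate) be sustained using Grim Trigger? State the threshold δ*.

δ* = 0.6667; since δ = 0.55 < 0.6667, cooperation cannot be sustained

Work:
For Grim Trigger:
Cooperate forever: 4/(1-δ)
Defect then punished: 10 + 1·δ/(1-δ)
Need: 4/(1-δ) ≥ 10 + 1·δ/(1-δ)
Solving: δ ≥ (T-R)/(T-P) = (10-4)/(10-1) = 0.6667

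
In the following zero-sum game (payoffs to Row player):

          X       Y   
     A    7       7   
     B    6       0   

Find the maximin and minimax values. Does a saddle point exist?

Maximin = 7, Minimax = 7, Saddle: True

Work:
Row minimums: [7, 0] → maximin = 7
Column maximums: [7, 7] → minimax = 7
Saddle point exists! Game value = 7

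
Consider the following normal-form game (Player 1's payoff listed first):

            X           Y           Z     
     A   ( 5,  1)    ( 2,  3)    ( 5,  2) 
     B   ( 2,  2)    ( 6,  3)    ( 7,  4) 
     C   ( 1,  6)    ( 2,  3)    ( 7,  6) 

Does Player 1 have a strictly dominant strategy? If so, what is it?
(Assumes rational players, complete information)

No strictly dominant strategy exists for Player 1

Work:
A strategy strictly dominates another if it gives a strictly higher payoff against every opponent action. Compare each pair of P1's strategies column-by-column:
  A vs B: [5 vs 2, 2 vs 6, 5 vs 7] → A does not strictly dominate B (column Y: 2 ≤ 6)
  A vs C: [5 vs 1, 2 vs 2, 5 vs 7] → A does not strictly dominate C (column Y: 2 ≤ 2)
  B vs A: [2 vs 5, 6 vs 2, 7 vs 5] → B does not strictly dominate A (column X: 2 ≤ 5)
  B vs C: [2 vs 1, 6 vs 2, 7 vs 7] → B does not strictly dominate C (column Z: 7 ≤ 7)
  C vs A: [1 vs 5, 2 vs 2, 7 vs 5] → C does not strictly dominate A (column X: 1 ≤ 5)
  C vs B: [1 vs 2, 2 vs 6, 7 vs 7] → C does not strictly dominate B (column X: 1 ≤ 2)
No single strategy strictly dominates all others → no strictly dominant strategy.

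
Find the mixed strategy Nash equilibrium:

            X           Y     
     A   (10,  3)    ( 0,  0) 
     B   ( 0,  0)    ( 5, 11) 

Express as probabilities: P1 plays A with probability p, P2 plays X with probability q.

p = 0.7857, q = 0.3333

Work:
Find probabilities that make opponent indifferent:
P2 chooses q to make P1 indifferent between A and B
P1 chooses p to make P2 indifferent between X and Y
Mixed NE: P1 plays (A: 0.7857, B: 0.2143), P2 plays (X: 0.3333, Y: 0.6667)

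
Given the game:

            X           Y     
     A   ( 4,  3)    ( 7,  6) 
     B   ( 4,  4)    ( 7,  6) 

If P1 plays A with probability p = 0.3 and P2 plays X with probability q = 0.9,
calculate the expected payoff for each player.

E[P1] = 4.3, E[P2] = 3.93

Work:
E[P1] = p·q·π₁(A,X) + p·(1-q)·π₁(A,Y) + (1-p)·q·π₁(B,X) + (1-p)·(1-q)·π₁(B,Y)
= 0.3·0.9·4 + 0.3·0.1·7 + 0.7·0.9·4 + 0.7·0.1·7
= 4.3

E[P2] = 3.93 (similar calculation)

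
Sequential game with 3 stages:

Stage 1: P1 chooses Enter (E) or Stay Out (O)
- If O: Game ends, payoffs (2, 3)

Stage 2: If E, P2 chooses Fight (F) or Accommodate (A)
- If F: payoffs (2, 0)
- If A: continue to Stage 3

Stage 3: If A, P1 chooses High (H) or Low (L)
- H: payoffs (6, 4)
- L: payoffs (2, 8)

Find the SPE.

SPE: (E, A, H); Outcome (6, 4)

Work:
Stage 3: P1 chooses H (6 vs 2)
Stage 2: P2: F->0, A->4 (anticipating H). Choose A
Stage 1: P1: O->2, E->6 (anticipating A, H). Choose E
SPE path: E -> A -> H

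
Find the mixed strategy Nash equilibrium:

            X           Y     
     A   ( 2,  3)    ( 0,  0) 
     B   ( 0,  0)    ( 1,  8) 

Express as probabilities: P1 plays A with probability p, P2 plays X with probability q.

p = 0.7273, q = 0.3333

Work:
Find probabilities that make opponent indifferent:
P2 chooses q to make P1 indifferent between A and B
P1 chooses p to make P2 indifferent between X and Y
Mixed NE: P1 plays (A: 0.7273, B: 0.2727), P2 plays (X: 0.3333, Y: 0.6667)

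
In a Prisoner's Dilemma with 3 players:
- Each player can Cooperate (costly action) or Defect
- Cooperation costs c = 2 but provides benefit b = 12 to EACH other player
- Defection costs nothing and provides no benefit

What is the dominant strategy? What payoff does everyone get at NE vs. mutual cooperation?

Dominant: Defect; NE payoff = 0; Coop payoff = 22

Work:
Defect dominates (saves cost c = 2, benefit to others is external)
NE: All defect → everyone gets 0
If all cooperate: each receives (2)×12 - 2 = 22
Social dilemma: 22 > 0 but NE gives 0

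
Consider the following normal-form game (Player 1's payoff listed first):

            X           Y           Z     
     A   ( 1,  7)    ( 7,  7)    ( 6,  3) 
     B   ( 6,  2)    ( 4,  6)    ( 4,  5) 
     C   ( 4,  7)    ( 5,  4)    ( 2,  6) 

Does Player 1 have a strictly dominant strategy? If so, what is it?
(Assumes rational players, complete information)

No strictly dominant strategy exists for Player 1

Work:
A strategy strictly dominates another if it gives a strictly higher payoff against every opponent action. Compare each pair of P1's strategies column-by-column:
  A vs B: [1 vs 6, 7 vs 4, 6 vs 4] → A does not strictly dominate B (column X: 1 ≤ 6)
  A vs C: [1 vs 4, 7 vs 5, 6 vs 2] → A does not strictly dominate C (column X: 1 ≤ 4)
  B vs A: [6 vs 1, 4 vs 7, 4 vs 6] → B does not strictly dominate A (column Y: 4 ≤ 7)
  B vs C: [6 vs 4, 4 vs 5, 4 vs 2] → B does not strictly dominate C (column Y: 4 ≤ 5)
  C vs A: [4 vs 1, 5 vs 7, 2 vs 6] → C does not strictly dominate A (column Y: 5 ≤ 7)
  C vs B: [4 vs 6, 5 vs 4, 2 vs 4] → C does not strictly dominate B (column X: 4 ≤ 6)
No single strategy strictly dominates all others → no strictly dominant strategy.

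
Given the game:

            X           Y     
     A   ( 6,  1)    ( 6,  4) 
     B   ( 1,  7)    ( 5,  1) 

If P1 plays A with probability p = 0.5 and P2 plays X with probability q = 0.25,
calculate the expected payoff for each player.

E[P1] = 5.0, E[P2] = 2.875

Work:
E[P1] = p·q·π₁(A,X) + p·(1-q)·π₁(A,Y) + (1-p)·q·π₁(B,X) + (1-p)·(1-q)·π₁(B,Y)
= 0.5·0.25·6 + 0.5·0.75·6 + 0.5·0.25·1 + 0.5·0.75·5
= 5.0

E[P2] = 2.875 (similar calculation)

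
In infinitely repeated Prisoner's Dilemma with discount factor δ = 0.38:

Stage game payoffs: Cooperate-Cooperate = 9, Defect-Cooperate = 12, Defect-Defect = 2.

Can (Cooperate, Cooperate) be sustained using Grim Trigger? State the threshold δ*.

δ* = 0.3; since δ = 0.38 ≥ 0.3, cooperation can be sustained

Work:
For Grim Trigger:
Cooperate forever: 9/(1-δ)
Defect then punished: 12 + 2·δ/(1-δ)
Need: 9/(1-δ) ≥ 12 + 2·δ/(1-δ)
Solving: δ ≥ (T-R)/(T-P) = (12-9)/(12-2) = 0.3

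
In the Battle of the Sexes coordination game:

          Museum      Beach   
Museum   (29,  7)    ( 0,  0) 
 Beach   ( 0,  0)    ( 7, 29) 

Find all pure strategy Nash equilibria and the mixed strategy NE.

Pure NE: (Museum, Museum) and (Beach, Beach); Mixed NE: p = 0.8056, q = 0.1944

Work:
Check pure NE:
(Museum, Museum): (29, 7) - no unilateral deviation beneficial
(Beach, Beach): (7, 29) - no unilateral deviation beneficial
Mixed NE: P1 plays Museum with p = 0.8056, P2 plays Museum with q = 0.1944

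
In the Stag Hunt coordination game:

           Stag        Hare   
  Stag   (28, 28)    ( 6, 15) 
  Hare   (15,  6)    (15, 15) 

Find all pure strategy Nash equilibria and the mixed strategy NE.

Pure NE: (Stag, Stag) and (Hare, Hare); Mixed NE: p = 0.4091, q = 0.4091

Work:
Check pure NE:
(Stag, Stag): (28, 28) - no unilateral deviation beneficial
(Hare, Hare): (15, 15) - no unilateral deviation beneficial
Mixed NE: P1 plays Stag with p = 0.4091, P2 plays Stag with q = 0.4091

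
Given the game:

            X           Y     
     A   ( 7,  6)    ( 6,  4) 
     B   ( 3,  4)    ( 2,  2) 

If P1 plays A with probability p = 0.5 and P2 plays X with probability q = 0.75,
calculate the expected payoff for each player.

E[P1] = 4.75, E[P2] = 4.5

Work:
E[P1] = p·q·π₁(A,X) + p·(1-q)·π₁(A,Y) + (1-p)·q·π₁(B,X) + (1-p)·(1-q)·π₁(B,Y)
= 0.5·0.75·7 + 0.5·0.25·6 + 0.5·0.75·3 + 0.5·0.25·2
= 4.75

E[P2] = 4.5 (similar calculation)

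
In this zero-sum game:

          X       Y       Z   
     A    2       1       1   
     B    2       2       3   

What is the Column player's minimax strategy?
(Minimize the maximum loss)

Column should play X or Y (all achieve the minimum), value = 2

Work:
Column player minimizes Row's maximum payoff:
Column X: max payoff to Row = 2
Column Y: max payoff to Row = 2
Column Z: max payoff to Row = 3
Minimum is 2, achieved by columns X, Y (tied).
Each of X or Y is a minimax strategy.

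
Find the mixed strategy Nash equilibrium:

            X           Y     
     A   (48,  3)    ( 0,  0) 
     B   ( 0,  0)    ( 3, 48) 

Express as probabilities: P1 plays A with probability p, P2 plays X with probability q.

p = 0.9412, q = 0.0588

Work:
Find probabilities that make opponent indifferent:
P2 chooses q to make P1 indifferent between A and B
P1 chooses p to make P2 indifferent between X and Y
Mixed NE: P1 plays (A: 0.9412, B: 0.0588), P2 plays (X: 0.0588, Y: 0.9412)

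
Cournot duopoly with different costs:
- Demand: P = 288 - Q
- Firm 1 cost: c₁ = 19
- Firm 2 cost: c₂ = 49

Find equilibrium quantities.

q₁* = 99.67, q₂* = 69.67

Work:
Reaction: q₁ = (288 - 19 - q₂)/2
Reaction: q₂ = (288 - 49 - q₁)/2
Solve simultaneously:
q₁* = (288 - 2×19 + 49)/3 = 99.67
q₂* = (288 - 2×49 + 19)/3 = 69.67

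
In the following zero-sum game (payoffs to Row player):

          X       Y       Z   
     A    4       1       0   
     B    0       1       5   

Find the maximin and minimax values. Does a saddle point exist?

Maximin = 0, Minimax = 1, Saddle: False

Work:
Row minimums: [0, 0] → maximin = 0
Column maximums: [4, 1, 5] → minimax = 1
No saddle point (maximin ≠ minimax). Mixed strategy needed.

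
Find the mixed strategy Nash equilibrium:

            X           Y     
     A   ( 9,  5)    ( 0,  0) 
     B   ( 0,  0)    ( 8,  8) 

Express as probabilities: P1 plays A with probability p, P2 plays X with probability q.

p = 0.6154, q = 0.4706

Work:
Find probabilities that make opponent indifferent:
P2 chooses q to make P1 indifferent between A and B
P1 chooses p to make P2 indifferent between X and Y
Mixed NE: P1 plays (A: 0.6154, B: 0.3846), P2 plays (X: 0.4706, Y: 0.5294)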